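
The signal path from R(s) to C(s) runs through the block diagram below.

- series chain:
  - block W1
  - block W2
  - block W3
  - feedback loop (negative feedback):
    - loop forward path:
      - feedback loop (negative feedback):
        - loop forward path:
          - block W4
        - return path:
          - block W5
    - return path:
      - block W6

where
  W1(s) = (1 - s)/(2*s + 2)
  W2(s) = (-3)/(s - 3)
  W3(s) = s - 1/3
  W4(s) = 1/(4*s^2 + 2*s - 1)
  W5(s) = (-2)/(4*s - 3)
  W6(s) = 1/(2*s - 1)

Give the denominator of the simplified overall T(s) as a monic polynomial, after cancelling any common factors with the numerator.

Reducing step by step:

[1] close the feedback loop around W4, W5 gives (4*s - 3)/(16*s^3 - 4*s^2 - 10*s + 1)
[2] feedback reduction of [W4/(1+W4*W5)], W6 gives (8*s^2 - 10*s + 3)/(32*s^4 - 24*s^3 - 16*s^2 + 16*s - 4)
[3] combine W1, W2, W3, [[W4/(1+W4*W5)]/(1+[W4/(1+W4*W5)]*W6)] in series gives (24*s^4 - 62*s^3 + 57*s^2 - 22*s + 3)/(64*s^6 - 176*s^5 - 128*s^4 + 240*s^3 + 24*s^2 - 80*s + 24)
That last expression is T(s), already simplified. Scaling its denominator by 1/64 (the reciprocal of the leading coefficient) yields the monic denominator.

Answer: s^6 - 11*s^5/4 - 2*s^4 + 15*s^3/4 + 3*s^2/8 - 5*s/4 + 3/8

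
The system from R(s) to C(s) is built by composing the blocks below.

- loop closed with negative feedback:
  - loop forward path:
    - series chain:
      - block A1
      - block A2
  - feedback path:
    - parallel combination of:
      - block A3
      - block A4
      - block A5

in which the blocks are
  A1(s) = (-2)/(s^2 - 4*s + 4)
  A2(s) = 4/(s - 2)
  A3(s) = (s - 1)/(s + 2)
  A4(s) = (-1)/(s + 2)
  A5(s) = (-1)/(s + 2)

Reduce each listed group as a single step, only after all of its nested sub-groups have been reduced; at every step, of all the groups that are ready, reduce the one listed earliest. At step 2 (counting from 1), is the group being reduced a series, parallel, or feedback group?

Answer: parallel

Working:
(1) series reduction of A1, A2
(2) reduce the parallel group A3, A4, A5
(3) feedback reduction of (A1*A2), (A3+A4+A5)
So the answer for step 2 is parallel.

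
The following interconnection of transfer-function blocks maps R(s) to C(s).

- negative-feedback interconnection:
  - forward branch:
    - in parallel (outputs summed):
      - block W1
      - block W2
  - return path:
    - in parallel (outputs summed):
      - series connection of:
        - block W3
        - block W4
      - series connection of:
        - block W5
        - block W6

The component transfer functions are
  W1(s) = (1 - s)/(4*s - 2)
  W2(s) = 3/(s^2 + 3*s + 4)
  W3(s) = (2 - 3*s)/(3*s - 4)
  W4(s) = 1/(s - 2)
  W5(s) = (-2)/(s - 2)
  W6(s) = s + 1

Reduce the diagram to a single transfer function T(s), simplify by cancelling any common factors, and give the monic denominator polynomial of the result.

1. parallel reduction of W1, W2: (-s^3 - 2*s^2 + 11*s - 2)/(4*s^3 + 10*s^2 + 10*s - 8)
2. combine W3, W4 in series: (2 - 3*s)/(3*s^2 - 10*s + 8)
3. reduce the series chain W5, W6: (-2*s - 2)/(s - 2)
4. add (W3*W4), (W5*W6) (parallel): (-6*s^2 - s + 10)/(3*s^2 - 10*s + 8)
5. feedback reduction of (W1+W2), ((W3*W4)+(W5*W6)): (-3*s^5 + 4*s^4 + 45*s^3 - 132*s^2 + 108*s - 16)/(18*s^5 + 3*s^4 - 112*s^3 - 63*s^2 + 272*s - 84)
Step 5 gives the fully reduced T(s), with no common factor left to cancel. The denominator's leading coefficient is 18, so divide each of its coefficients by 18 to get the monic form.

Final answer: s^5 + s^4/6 - 56*s^3/9 - 7*s^2/2 + 136*s/9 - 14/3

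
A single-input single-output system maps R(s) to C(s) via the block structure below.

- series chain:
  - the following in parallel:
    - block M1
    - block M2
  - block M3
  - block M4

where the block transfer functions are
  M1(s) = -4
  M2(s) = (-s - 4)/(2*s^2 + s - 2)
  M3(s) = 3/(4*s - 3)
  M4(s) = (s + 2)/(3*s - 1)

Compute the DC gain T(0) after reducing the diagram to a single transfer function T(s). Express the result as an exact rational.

First reduce the diagram to T(s).

Step 1. add M1, M2 (parallel), giving (-8*s^2 - 5*s + 4)/(2*s^2 + s - 2)
Step 2. reduce the series chain (M1+M2), M3, M4, giving (-24*s^3 - 63*s^2 - 18*s + 24)/(24*s^4 - 14*s^3 - 31*s^2 + 29*s - 6)
Evaluating the step-2 result (the overall T(s)) at s = 0 gives T(0) = 24/(-6) = -4.

Answer: -4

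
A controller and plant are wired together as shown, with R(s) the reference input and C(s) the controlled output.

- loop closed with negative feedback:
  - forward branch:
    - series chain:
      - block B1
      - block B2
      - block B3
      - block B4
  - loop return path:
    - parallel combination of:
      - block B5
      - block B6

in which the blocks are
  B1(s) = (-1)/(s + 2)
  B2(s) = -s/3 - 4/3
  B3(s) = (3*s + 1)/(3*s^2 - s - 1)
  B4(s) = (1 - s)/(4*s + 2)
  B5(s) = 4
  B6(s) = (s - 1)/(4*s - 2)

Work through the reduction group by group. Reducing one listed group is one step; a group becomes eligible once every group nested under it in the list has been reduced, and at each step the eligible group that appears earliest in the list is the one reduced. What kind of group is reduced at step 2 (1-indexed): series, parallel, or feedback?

Reducing step by step:

[1] series reduction of B1, B2, B3, B4
[2] sum the parallel branches B5, B6
[3] feedback reduction of (B1*B2*B3*B4), (B5+B6)
Step 2 collapses a parallel group.

Answer: parallel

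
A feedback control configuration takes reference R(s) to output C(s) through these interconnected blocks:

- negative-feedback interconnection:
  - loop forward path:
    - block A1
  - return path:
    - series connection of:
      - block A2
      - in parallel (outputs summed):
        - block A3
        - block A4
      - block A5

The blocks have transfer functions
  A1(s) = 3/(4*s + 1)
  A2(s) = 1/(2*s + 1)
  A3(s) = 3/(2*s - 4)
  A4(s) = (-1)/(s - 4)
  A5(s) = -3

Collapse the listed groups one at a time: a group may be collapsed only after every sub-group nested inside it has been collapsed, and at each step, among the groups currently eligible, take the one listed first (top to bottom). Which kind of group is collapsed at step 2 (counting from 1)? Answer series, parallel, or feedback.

Step 1 - reduce the parallel group A3, A4
Step 2 - series reduction of A2, (A3+A4), A5
Step 3 - apply the feedback formula to A1, (A2*(A3+A4)*A5)
Step 2 collapses a series group.

Answer: series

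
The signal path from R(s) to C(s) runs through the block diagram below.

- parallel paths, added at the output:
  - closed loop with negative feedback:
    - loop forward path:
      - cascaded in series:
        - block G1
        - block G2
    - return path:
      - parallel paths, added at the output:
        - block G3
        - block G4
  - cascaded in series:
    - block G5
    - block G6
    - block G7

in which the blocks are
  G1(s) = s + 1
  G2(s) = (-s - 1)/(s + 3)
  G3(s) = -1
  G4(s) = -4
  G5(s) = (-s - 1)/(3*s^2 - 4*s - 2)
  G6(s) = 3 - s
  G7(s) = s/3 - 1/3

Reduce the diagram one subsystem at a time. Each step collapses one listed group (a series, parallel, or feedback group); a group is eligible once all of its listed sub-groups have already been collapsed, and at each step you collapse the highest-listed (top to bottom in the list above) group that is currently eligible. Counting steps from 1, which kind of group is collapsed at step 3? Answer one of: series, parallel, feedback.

Step 1: multiply G1, G2 (series)
Step 2: add G3, G4 (parallel)
Step 3: close the feedback loop around (G1*G2), (G3+G4)
Step 4: multiply G5, G6, G7 (series)
Step 5: sum the parallel branches [(G1*G2)/(1+(G1*G2)*(G3+G4))], (G5*G6*G7)
Step 3: feedback.

Answer: feedback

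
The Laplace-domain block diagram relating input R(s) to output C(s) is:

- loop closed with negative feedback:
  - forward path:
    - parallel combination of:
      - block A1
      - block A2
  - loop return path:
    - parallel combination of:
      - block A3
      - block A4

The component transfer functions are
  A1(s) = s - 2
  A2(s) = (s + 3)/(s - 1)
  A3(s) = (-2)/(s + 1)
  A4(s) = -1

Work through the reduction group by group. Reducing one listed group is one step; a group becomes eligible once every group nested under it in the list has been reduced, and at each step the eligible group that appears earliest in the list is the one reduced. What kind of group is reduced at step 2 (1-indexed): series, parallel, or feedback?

Answer: parallel

Working:
1. combine A1, A2 in parallel
2. reduce the parallel group A3, A4
3. apply the feedback formula to (A1+A2), (A3+A4)
Step 2 collapses a parallel group.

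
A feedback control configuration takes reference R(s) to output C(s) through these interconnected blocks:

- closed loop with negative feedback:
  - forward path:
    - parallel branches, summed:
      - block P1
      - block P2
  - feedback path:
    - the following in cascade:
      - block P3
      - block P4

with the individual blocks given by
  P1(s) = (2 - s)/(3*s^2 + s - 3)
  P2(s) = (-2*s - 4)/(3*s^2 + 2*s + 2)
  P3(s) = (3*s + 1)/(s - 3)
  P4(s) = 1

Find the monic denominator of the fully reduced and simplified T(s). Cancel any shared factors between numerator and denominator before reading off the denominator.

First reduce the diagram to T(s).

Step 1. parallel reduction of P1, P2 -> (-9*s^3 - 10*s^2 + 4*s + 16)/(9*s^4 + 9*s^3 - s^2 - 4*s - 6)
Step 2. reduce the series chain P3, P4 -> (3*s + 1)/(s - 3)
Step 3. reduce the feedback loop with forward (P1+P2) and return (P3*P4) -> (-9*s^4 + 17*s^3 + 34*s^2 + 4*s - 48)/(9*s^5 - 45*s^4 - 67*s^3 + s^2 + 58*s + 34)
The result of step 3 is T(s) in lowest terms. Its denominator has leading coefficient 9; dividing the denominator through by 9 makes it monic.

Answer: s^5 - 5*s^4 - 67*s^3/9 + s^2/9 + 58*s/9 + 34/9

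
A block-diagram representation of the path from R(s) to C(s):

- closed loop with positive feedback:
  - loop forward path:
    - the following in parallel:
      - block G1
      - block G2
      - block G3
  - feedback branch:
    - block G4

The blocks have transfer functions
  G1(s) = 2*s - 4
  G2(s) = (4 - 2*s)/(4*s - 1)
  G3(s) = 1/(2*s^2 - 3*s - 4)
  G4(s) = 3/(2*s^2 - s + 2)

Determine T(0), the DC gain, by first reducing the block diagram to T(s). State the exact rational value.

[1] combine G1, G2, G3 in parallel; result (16*s^4 - 64*s^3 + 44*s^2 + 60*s - 33)/(8*s^3 - 14*s^2 - 13*s + 4)
[2] feedback reduction of (G1+G2+G3), G4; result (32*s^6 - 144*s^5 + 184*s^4 - 52*s^3 - 38*s^2 + 153*s - 66)/(16*s^5 - 84*s^4 + 196*s^3 - 139*s^2 - 210*s + 107)
DC gain: substitute s = 0 into T(s) from step 2: T(0) = -66/107.

Hence the answer: -66/107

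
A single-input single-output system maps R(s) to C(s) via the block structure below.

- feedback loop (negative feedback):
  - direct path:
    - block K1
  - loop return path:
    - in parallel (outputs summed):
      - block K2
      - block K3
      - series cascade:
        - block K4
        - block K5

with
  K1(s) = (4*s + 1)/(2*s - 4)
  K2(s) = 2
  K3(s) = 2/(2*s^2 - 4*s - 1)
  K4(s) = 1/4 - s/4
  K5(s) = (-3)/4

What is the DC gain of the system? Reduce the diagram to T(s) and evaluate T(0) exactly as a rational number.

Step 1 - cascade K4, K5 -> 3*s/16 - 3/16
Step 2 - combine K2, K3, (K4*K5) in parallel -> (6*s^3 + 46*s^2 - 119*s + 3)/(32*s^2 - 64*s - 16)
Step 3 - reduce the feedback loop with forward K1 and return (K2+K3+(K4*K5)) -> (128*s^3 - 224*s^2 - 128*s - 16)/(24*s^4 + 254*s^3 - 686*s^2 + 117*s + 67)
Step 3 gives the overall T(s). Then T(0) = -16/67.

Therefore the answer is -16/67.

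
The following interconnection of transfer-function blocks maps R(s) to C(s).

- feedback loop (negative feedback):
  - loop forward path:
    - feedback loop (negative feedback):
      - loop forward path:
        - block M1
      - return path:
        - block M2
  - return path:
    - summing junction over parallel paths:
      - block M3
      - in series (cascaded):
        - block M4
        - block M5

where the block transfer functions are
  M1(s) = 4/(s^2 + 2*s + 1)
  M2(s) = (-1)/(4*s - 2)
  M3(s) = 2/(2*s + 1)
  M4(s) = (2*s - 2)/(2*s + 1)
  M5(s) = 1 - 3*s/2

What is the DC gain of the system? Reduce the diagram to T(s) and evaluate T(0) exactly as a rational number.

The answer is 4/3.

Reasoning:
Step 1. reduce the feedback loop with forward M1 and return M2: (8*s - 4)/(2*s^3 + 3*s^2 - 3)
Step 2. combine M4, M5 in series: (-3*s^2 + 5*s - 2)/(2*s + 1)
Step 3. parallel reduction of M3, (M4*M5): (-3*s^2 + 5*s)/(2*s + 1)
Step 4. apply the feedback formula to [M1/(1+M1*M2)], (M3+(M4*M5)): (16*s^2 - 4)/(4*s^4 - 16*s^3 + 55*s^2 - 26*s - 3)
Step 4 gives the overall T(s). Then T(0) = -4/(-3) = 4/3.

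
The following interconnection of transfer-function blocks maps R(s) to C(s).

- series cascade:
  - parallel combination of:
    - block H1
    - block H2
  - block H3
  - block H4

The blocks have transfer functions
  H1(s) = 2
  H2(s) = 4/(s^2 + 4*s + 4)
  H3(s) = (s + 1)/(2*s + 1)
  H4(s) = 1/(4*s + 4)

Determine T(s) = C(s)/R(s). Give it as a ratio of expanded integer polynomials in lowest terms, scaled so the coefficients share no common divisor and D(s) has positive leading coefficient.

1. sum the parallel branches H1, H2; result (2*s^2 + 8*s + 12)/(s^2 + 4*s + 4)
2. multiply (H1+H2), H3, H4 (series), which is the overall transfer function T(s) = C(s)/R(s) in lowest terms

Final answer: (s^2 + 4*s + 6)/(4*s^3 + 18*s^2 + 24*s + 8)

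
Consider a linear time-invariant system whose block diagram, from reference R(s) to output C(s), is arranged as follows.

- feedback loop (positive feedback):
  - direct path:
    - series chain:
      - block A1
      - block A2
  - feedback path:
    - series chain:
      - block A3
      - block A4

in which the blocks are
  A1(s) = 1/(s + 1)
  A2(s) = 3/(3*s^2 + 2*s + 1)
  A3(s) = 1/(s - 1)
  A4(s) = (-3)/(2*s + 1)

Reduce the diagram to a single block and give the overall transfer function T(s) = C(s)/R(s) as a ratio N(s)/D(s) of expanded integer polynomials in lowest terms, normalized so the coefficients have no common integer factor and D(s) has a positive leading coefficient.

The answer is (6*s^2 - 3*s - 3)/(6*s^5 + 7*s^4 - 2*s^3 - 6*s^2 - 4*s + 8).

Reasoning:
Step 1: series reduction of A1, A2; result 3/(3*s^3 + 5*s^2 + 3*s + 1)
Step 2: reduce the series chain A3, A4; result (-3)/(2*s^2 - s - 1)
Step 3: reduce the feedback loop with forward (A1*A2) and return (A3*A4): this yields T(s), and no further normalization is needed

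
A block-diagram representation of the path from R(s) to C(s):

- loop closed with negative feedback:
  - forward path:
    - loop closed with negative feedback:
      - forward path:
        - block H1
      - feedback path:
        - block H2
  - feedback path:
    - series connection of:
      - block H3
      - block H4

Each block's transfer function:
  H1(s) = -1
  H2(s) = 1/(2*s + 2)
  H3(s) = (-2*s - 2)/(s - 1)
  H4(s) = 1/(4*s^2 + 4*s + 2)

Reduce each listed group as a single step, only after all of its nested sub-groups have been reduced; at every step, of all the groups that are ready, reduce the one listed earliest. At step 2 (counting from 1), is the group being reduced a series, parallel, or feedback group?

1. apply the feedback formula to H1, H2
2. reduce the series chain H3, H4
3. apply the feedback formula to [H1/(1+H1*H2)], (H3*H4)
Step 2: series.

Hence the answer: series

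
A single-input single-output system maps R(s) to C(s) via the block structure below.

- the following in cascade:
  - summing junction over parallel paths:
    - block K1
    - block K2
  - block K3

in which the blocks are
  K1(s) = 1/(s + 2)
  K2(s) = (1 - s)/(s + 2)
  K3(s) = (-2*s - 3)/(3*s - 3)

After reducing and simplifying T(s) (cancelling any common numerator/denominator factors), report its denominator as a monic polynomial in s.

Answer: s^2 + s - 2

Working:
Step 1. add K1, K2 (parallel): (2 - s)/(s + 2)
Step 2. cascade (K1+K2), K3: (2*s^2 - s - 6)/(3*s^2 + 3*s - 6)
T(s) is the step-2 result (common factors already cancelled). Leading coefficient of the denominator: 3. Divide through by 3 for the monic polynomial.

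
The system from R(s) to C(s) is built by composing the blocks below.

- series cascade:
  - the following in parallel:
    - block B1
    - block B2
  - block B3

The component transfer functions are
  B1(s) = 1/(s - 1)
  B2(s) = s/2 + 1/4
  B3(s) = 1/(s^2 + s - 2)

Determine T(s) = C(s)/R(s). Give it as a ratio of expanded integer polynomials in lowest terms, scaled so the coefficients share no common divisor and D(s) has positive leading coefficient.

First reduce the diagram to T(s).

Step 1: sum the parallel branches B1, B2: (2*s^2 - s + 3)/(4*s - 4)
Step 2: reduce the series chain (B1+B2), B3 - this is the overall T(s), already in the required normalized form

Answer: (2*s^2 - s + 3)/(4*s^3 - 12*s + 8)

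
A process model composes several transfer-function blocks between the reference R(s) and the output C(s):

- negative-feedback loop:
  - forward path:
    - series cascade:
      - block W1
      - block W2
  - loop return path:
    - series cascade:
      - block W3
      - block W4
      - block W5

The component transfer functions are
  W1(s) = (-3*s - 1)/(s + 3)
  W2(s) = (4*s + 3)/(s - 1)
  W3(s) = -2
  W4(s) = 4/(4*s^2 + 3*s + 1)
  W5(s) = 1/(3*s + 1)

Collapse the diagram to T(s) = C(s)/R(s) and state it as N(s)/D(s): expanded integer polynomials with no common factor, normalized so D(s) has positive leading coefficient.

Reducing step by step:

Step 1: multiply W1, W2 (series) = (-12*s^2 - 13*s - 3)/(s^2 + 2*s - 3)
Step 2: reduce the series chain W3, W4, W5 = (-8)/(12*s^3 + 13*s^2 + 6*s + 1)
Step 3: collapse the loop ((W1*W2) forward, (W3*W4*W5) return), giving the overall T(s)

Answer: (-48*s^4 - 88*s^3 - 63*s^2 - 22*s - 3)/(4*s^4 + 11*s^3 - 5*s^2 + 25*s + 21)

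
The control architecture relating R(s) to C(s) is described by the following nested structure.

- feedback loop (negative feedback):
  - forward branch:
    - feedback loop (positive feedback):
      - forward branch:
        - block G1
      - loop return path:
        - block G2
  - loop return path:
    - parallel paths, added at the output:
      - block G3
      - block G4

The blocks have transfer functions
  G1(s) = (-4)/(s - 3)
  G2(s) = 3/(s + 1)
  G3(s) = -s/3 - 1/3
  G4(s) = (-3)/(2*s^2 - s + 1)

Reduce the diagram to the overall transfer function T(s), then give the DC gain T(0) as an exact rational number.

[1] reduce the feedback loop with forward G1 and return G2, giving (-4*s - 4)/(s^2 - 2*s + 9)
[2] add G3, G4 (parallel), giving (-2*s^3 - s^2 - 10)/(6*s^2 - 3*s + 3)
[3] feedback reduction of [G1/(1-G1*G2)], (G3+G4), giving (-24*s^3 - 12*s^2 - 12)/(14*s^4 - 3*s^3 + 67*s^2 + 7*s + 67)
The step-3 result is T(s). Setting s = 0: T(0) = -12/67.

Final answer: -12/67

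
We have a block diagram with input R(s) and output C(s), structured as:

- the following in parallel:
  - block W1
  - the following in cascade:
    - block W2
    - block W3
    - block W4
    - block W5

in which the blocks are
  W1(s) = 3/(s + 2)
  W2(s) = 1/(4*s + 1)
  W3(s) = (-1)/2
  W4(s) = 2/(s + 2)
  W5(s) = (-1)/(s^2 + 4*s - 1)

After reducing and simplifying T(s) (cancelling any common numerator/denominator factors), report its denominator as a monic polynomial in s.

Step 1: multiply W2, W3, W4, W5 (series), giving 1/(4*s^4 + 25*s^3 + 34*s^2 - s - 2)
Step 2: add W1, (W2*W3*W4*W5) (parallel), giving (12*s^3 + 51*s^2 - 2)/(4*s^4 + 25*s^3 + 34*s^2 - s - 2)
T(s) is the step-2 result (common factors already cancelled). Leading coefficient of the denominator: 4. Divide through by 4 for the monic polynomial.

Therefore the answer is s^4 + 25*s^3/4 + 17*s^2/2 - s/4 - 1/2.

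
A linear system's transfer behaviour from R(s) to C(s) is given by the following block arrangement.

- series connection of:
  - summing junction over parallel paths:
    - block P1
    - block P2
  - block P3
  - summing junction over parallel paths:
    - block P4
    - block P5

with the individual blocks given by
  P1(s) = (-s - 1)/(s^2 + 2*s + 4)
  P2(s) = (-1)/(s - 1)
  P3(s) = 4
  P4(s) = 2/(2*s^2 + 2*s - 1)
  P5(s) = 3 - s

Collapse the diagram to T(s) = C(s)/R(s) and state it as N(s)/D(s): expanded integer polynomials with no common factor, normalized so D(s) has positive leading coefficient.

[1] sum the parallel branches P1, P2 -> (-2*s^2 - 2*s - 3)/(s^3 + s^2 + 2*s - 4)
[2] reduce the parallel group P4, P5 -> (-2*s^3 + 4*s^2 + 7*s - 1)/(2*s^2 + 2*s - 1)
[3] reduce the series chain (P1+P2), P3, (P4+P5), giving the overall T(s)

Answer: (16*s^5 - 16*s^4 - 64*s^3 - 96*s^2 - 76*s + 12)/(2*s^5 + 4*s^4 + 5*s^3 - 5*s^2 - 10*s + 4)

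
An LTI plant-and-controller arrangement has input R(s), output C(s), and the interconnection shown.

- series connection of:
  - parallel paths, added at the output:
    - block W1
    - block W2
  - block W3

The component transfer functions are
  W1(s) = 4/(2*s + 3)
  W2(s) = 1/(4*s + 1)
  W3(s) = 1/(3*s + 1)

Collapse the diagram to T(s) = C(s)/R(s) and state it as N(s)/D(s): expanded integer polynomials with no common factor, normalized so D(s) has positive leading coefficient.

Step 1: add W1, W2 (parallel) gives (18*s + 7)/(8*s^2 + 14*s + 3)
Step 2: cascade (W1+W2), W3, giving the overall T(s)

Final answer: (18*s + 7)/(24*s^3 + 50*s^2 + 23*s + 3)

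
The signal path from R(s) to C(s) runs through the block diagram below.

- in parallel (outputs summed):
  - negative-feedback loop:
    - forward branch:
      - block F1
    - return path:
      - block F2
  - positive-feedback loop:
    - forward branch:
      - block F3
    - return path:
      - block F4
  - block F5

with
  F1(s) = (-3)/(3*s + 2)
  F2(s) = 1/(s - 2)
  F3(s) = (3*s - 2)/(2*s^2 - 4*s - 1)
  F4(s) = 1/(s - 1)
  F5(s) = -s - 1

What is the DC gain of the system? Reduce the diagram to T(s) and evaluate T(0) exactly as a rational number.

The answer is -25/21.

Reasoning:
Step 1: close the feedback loop around F1, F2 gives (6 - 3*s)/(3*s^2 - 4*s - 7)
Step 2: apply the feedback formula to F3, F4 gives (3*s^2 - 5*s + 2)/(2*s^3 - 6*s^2 + 3)
Step 3: sum the parallel branches [F1/(1+F1*F2)], [F3/(1-F3*F4)], F5 gives (-6*s^6 + 20*s^5 + 19*s^4 - 58*s^3 - 70*s^2 + 51*s + 25)/(6*s^5 - 26*s^4 + 10*s^3 + 51*s^2 - 12*s - 21)
Step 3 gives the overall T(s). Then T(0) = 25/(-21) = -25/21.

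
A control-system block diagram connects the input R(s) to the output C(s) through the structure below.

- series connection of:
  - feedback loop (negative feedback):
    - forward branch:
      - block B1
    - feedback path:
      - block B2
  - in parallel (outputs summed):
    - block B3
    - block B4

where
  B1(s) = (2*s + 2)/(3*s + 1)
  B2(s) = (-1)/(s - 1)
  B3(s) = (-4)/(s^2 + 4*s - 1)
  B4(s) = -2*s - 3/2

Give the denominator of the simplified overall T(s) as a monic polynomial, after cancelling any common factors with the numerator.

Step 1 - reduce the feedback loop with forward B1 and return B2 -> (2*s^2 - 2)/(3*s^2 - 4*s - 3)
Step 2 - parallel reduction of B3, B4 -> (-4*s^3 - 19*s^2 - 8*s - 5)/(2*s^2 + 8*s - 2)
Step 3 - cascade [B1/(1+B1*B2)], (B3+B4) -> (-4*s^5 - 19*s^4 - 4*s^3 + 14*s^2 + 8*s + 5)/(3*s^4 + 8*s^3 - 22*s^2 - 8*s + 3)
No further cancellation is possible in the step-3 result, so that is T(s). Its denominator becomes monic after dividing by the leading coefficient 3.

Hence the answer: s^4 + 8*s^3/3 - 22*s^2/3 - 8*s/3 + 1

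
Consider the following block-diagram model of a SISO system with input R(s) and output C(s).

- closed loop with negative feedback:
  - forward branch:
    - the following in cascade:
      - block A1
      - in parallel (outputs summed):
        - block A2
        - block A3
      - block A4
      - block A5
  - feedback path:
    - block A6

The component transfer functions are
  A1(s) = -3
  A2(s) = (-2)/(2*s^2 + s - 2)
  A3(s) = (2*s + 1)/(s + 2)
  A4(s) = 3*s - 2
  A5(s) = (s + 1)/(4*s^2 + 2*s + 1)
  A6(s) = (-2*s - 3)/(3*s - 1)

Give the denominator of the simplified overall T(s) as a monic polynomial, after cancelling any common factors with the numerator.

(1) add A2, A3 (parallel); result (4*s^3 + 4*s^2 - 5*s - 6)/(2*s^3 + 5*s^2 - 4)
(2) combine A1, (A2+A3), A4, A5 in series; result (-36*s^5 - 48*s^4 + 57*s^3 + 93*s^2 - 12*s - 36)/(8*s^5 + 24*s^4 + 12*s^3 - 11*s^2 - 8*s - 4)
(3) feedback reduction of (A1*(A2+A3)*A4*A5), A6; result (-108*s^6 - 108*s^5 + 219*s^4 + 222*s^3 - 129*s^2 - 96*s + 36)/(96*s^6 + 268*s^5 + 42*s^4 - 402*s^3 - 268*s^2 + 104*s + 112)
No further cancellation is possible in the step-3 result, so that is T(s). Its denominator becomes monic after dividing by the leading coefficient 96.

Hence the answer: s^6 + 67*s^5/24 + 7*s^4/16 - 67*s^3/16 - 67*s^2/24 + 13*s/12 + 7/6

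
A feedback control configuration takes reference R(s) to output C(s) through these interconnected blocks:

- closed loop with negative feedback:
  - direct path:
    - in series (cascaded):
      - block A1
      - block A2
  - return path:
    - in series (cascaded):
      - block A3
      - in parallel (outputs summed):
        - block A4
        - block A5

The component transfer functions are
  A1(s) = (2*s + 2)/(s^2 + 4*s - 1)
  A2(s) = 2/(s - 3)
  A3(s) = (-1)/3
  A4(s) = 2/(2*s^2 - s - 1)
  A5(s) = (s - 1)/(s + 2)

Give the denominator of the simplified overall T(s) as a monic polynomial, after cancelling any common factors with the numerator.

First reduce the diagram to T(s).

Step 1. cascade A1, A2 = (4*s + 4)/(s^3 + s^2 - 13*s + 3)
Step 2. sum the parallel branches A4, A5 = (2*s^3 - 3*s^2 + 2*s + 5)/(2*s^3 + 3*s^2 - 3*s - 2)
Step 3. cascade A3, (A4+A5) = (-2*s^3 + 3*s^2 - 2*s - 5)/(6*s^3 + 9*s^2 - 9*s - 6)
Step 4. feedback reduction of (A1*A2), (A3*(A4+A5)) = (24*s^4 + 60*s^3 - 60*s - 24)/(6*s^6 + 15*s^5 - 86*s^4 - 110*s^3 + 142*s^2 + 23*s - 38)
That last expression is T(s), already simplified. Scaling its denominator by 1/6 (the reciprocal of the leading coefficient) yields the monic denominator.

Answer: s^6 + 5*s^5/2 - 43*s^4/3 - 55*s^3/3 + 71*s^2/3 + 23*s/6 - 19/3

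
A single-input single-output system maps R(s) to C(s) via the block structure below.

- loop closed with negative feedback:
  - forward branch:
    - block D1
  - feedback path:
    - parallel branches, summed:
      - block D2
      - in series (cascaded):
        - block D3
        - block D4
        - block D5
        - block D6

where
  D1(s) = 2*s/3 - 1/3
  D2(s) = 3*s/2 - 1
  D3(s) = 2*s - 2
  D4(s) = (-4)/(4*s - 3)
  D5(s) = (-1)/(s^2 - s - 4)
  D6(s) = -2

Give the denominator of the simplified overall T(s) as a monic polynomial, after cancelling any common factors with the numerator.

Reducing step by step:

1. series reduction of D3, D4, D5, D6 -> (16 - 16*s)/(4*s^3 - 7*s^2 - 13*s + 12)
2. add D2, (D3*D4*D5*D6) (parallel) -> (12*s^4 - 29*s^3 - 25*s^2 + 30*s + 8)/(8*s^3 - 14*s^2 - 26*s + 24)
3. reduce the feedback loop with forward D1 and return (D2+(D3*D4*D5*D6)) -> (16*s^4 - 36*s^3 - 38*s^2 + 74*s - 24)/(24*s^5 - 70*s^4 + 3*s^3 + 43*s^2 - 92*s + 64)
That last expression is T(s), already simplified. Scaling its denominator by 1/24 (the reciprocal of the leading coefficient) yields the monic denominator.

Answer: s^5 - 35*s^4/12 + s^3/8 + 43*s^2/24 - 23*s/6 + 8/3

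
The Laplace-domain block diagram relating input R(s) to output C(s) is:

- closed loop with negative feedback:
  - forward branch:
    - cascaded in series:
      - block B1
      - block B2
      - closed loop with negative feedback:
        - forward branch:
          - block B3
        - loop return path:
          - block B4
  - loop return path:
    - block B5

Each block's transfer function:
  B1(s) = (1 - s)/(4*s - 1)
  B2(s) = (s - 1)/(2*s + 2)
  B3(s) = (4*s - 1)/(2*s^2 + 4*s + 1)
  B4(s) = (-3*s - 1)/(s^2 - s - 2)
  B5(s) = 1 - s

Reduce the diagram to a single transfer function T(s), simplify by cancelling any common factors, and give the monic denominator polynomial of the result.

Step 1. feedback reduction of B3, B4, giving (4*s^3 - 5*s^2 - 7*s + 2)/(2*s^4 + 2*s^3 - 19*s^2 - 10*s - 1)
Step 2. series reduction of B1, B2, [B3/(1+B3*B4)], giving (-s^3 + 4*s^2 - 5*s + 2)/(4*s^4 + 4*s^3 - 38*s^2 - 20*s - 2)
Step 3. apply the feedback formula to (B1*B2*[B3/(1+B3*B4)]), B5, giving (-s^3 + 4*s^2 - 5*s + 2)/(5*s^4 - s^3 - 29*s^2 - 27*s)
T(s) is the step-3 result (common factors already cancelled). Leading coefficient of the denominator: 5. Divide through by 5 for the monic polynomial.

Therefore the answer is s^4 - s^3/5 - 29*s^2/5 - 27*s/5.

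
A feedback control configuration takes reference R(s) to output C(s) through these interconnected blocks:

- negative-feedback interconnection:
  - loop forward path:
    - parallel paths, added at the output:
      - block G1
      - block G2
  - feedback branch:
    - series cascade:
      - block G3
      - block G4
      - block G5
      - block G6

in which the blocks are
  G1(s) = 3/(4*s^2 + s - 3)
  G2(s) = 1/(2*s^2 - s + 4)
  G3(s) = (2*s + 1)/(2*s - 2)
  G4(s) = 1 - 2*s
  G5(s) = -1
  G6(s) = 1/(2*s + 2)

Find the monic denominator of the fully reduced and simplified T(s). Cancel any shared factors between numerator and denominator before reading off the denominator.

[1] add G1, G2 (parallel): (10*s^2 - 2*s + 9)/(8*s^4 - 2*s^3 + 9*s^2 + 7*s - 12)
[2] multiply G3, G4, G5, G6 (series): (4*s^2 - 1)/(4*s^2 - 4)
[3] collapse the loop ((G1+G2) forward, (G3*G4*G5*G6) return): (40*s^4 - 8*s^3 - 4*s^2 + 8*s - 36)/(32*s^6 - 8*s^5 + 44*s^4 + 28*s^3 - 58*s^2 - 26*s + 39)
The result of step 3 is T(s) in lowest terms. Its denominator has leading coefficient 32; dividing the denominator through by 32 makes it monic.

Hence the answer: s^6 - s^5/4 + 11*s^4/8 + 7*s^3/8 - 29*s^2/16 - 13*s/16 + 39/32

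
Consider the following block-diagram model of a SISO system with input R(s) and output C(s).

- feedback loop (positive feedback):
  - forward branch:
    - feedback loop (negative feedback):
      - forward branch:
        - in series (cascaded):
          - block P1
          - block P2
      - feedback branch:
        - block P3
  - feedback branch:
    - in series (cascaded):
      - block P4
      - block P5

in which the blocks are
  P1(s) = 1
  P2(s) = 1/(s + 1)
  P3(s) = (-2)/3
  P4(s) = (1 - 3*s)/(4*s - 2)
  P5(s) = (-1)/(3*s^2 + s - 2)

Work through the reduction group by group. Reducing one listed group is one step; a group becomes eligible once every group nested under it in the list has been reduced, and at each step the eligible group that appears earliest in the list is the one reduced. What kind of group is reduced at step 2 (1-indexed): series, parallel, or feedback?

The answer is feedback.

Reasoning:
Step 1 - combine P1, P2 in series
Step 2 - feedback reduction of (P1*P2), P3
Step 3 - multiply P4, P5 (series)
Step 4 - feedback reduction of [(P1*P2)/(1+(P1*P2)*P3)], (P4*P5)
At step 2 the group reduced is feedback.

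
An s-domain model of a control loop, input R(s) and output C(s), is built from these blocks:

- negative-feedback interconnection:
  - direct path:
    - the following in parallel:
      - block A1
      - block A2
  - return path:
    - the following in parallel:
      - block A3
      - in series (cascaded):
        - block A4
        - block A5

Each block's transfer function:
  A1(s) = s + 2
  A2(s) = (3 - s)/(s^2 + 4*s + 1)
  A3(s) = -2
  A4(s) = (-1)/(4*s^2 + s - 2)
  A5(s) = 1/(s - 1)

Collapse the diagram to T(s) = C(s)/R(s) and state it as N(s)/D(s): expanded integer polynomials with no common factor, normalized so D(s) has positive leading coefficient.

Reducing step by step:

(1) reduce the parallel group A1, A2 = (s^3 + 6*s^2 + 8*s + 5)/(s^2 + 4*s + 1)
(2) series reduction of A4, A5 = (-1)/(4*s^3 - 3*s^2 - 3*s + 2)
(3) sum the parallel branches A3, (A4*A5) = (-8*s^3 + 6*s^2 + 6*s - 5)/(4*s^3 - 3*s^2 - 3*s + 2)
(4) feedback reduction of (A1+A2), (A3+(A4*A5)), which is the overall transfer function T(s) = C(s)/R(s) in lowest terms

Answer: (-4*s^6 - 21*s^5 - 11*s^4 + 20*s^3 + 27*s^2 - s - 10)/(8*s^6 + 38*s^5 + 9*s^4 - 28*s^3 - 35*s^2 + 5*s + 23)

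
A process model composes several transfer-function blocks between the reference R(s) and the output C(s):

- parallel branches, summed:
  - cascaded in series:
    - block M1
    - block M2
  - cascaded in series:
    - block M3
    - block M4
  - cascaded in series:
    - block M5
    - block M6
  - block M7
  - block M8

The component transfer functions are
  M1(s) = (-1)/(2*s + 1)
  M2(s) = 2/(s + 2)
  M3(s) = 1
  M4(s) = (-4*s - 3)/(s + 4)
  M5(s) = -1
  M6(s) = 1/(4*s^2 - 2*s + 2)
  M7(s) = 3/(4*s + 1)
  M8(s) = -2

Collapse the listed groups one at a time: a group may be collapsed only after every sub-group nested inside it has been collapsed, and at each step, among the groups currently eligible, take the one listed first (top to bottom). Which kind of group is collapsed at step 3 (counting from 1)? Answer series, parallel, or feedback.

Step 1: reduce the series chain M1, M2
Step 2: reduce the series chain M3, M4
Step 3: cascade M5, M6
Step 4: combine (M1*M2), (M3*M4), (M5*M6), M7, M8 in parallel
Step 3: series.

Therefore the answer is series.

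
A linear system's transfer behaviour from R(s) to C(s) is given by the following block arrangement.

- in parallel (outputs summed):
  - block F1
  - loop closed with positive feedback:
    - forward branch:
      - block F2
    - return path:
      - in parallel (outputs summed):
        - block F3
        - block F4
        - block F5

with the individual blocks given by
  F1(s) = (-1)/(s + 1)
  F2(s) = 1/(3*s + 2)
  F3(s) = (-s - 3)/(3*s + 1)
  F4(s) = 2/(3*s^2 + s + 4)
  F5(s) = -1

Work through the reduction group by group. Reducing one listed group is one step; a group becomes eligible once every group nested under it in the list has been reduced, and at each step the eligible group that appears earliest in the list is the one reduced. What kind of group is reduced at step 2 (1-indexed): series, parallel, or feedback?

Step 1. sum the parallel branches F3, F4, F5
Step 2. close the feedback loop around F2, (F3+F4+F5)
Step 3. sum the parallel branches F1, [F2/(1-F2*(F3+F4+F5))]
Step 2: feedback.

Final answer: feedback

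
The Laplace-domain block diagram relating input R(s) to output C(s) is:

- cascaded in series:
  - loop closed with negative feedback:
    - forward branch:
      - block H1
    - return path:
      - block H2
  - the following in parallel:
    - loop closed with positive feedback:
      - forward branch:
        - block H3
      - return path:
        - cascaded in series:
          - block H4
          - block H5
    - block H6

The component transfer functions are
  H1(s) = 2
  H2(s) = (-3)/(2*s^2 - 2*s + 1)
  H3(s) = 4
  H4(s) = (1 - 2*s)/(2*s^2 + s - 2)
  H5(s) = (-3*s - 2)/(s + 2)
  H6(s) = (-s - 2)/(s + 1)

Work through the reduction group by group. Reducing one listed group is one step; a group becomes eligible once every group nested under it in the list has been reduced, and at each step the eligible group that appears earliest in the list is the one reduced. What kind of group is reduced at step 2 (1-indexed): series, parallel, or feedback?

The answer is series.

Reasoning:
Step 1 - reduce the feedback loop with forward H1 and return H2
Step 2 - series reduction of H4, H5
Step 3 - close the feedback loop around H3, (H4*H5)
Step 4 - parallel reduction of [H3/(1-H3*(H4*H5))], H6
Step 5 - reduce the series chain [H1/(1+H1*H2)], ([H3/(1-H3*(H4*H5))]+H6)
The group at step 2 is a series group.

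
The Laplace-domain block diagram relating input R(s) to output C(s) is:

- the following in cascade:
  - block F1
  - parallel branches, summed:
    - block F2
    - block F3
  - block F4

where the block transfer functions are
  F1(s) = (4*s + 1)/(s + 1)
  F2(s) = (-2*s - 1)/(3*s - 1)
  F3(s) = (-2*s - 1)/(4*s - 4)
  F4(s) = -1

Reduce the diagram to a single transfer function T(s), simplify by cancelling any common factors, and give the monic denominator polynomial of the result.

[1] combine F2, F3 in parallel = (-14*s^2 + 3*s + 5)/(12*s^2 - 16*s + 4)
[2] reduce the series chain F1, (F2+F3), F4 = (56*s^3 + 2*s^2 - 23*s - 5)/(12*s^3 - 4*s^2 - 12*s + 4)
The result of step 2 is T(s) in lowest terms. Its denominator has leading coefficient 12; dividing the denominator through by 12 makes it monic.

Answer: s^3 - s^2/3 - s + 1/3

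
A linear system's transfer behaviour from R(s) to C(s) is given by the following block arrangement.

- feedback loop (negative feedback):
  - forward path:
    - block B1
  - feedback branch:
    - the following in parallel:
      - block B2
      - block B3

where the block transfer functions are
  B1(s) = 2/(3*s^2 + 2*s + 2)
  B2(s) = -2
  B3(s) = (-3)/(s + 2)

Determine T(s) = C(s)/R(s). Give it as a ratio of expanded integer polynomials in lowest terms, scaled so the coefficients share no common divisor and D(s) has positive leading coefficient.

Reducing step by step:

Step 1: sum the parallel branches B2, B3, giving (-2*s - 7)/(s + 2)
Step 2: feedback reduction of B1, (B2+B3) - this is the overall T(s), already in the required normalized form

Answer: (2*s + 4)/(3*s^3 + 8*s^2 + 2*s - 10)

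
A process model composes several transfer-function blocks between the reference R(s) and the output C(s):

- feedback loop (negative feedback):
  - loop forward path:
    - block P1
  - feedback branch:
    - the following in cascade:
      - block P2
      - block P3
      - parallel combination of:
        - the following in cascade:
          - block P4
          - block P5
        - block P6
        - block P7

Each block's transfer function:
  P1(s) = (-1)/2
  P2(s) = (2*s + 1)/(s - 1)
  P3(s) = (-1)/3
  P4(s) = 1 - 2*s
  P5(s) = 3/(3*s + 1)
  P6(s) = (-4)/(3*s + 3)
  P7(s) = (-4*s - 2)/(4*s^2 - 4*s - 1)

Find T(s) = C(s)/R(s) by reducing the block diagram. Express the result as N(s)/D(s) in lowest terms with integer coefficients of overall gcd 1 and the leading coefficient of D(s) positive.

(1) combine P4, P5 in series, giving (3 - 6*s)/(3*s + 1)
(2) reduce the parallel group (P4*P5), P6, P7, giving (-72*s^4 - 48*s^3 + 56*s^2 - 35*s - 11)/(36*s^4 + 12*s^3 - 45*s^2 - 24*s - 3)
(3) multiply P2, P3, ((P4*P5)+P6+P7) (series), giving (144*s^5 + 168*s^4 - 64*s^3 + 14*s^2 + 57*s + 11)/(108*s^5 - 72*s^4 - 171*s^3 + 63*s^2 + 63*s + 9)
(4) feedback reduction of P1, (P2*P3*((P4*P5)+P6+P7)); the result is T(s) itself (integer coefficients, no common factor, positive leading denominator coefficient)

Hence the answer: (-108*s^5 + 72*s^4 + 171*s^3 - 63*s^2 - 63*s - 9)/(72*s^5 - 312*s^4 - 278*s^3 + 112*s^2 + 69*s + 7)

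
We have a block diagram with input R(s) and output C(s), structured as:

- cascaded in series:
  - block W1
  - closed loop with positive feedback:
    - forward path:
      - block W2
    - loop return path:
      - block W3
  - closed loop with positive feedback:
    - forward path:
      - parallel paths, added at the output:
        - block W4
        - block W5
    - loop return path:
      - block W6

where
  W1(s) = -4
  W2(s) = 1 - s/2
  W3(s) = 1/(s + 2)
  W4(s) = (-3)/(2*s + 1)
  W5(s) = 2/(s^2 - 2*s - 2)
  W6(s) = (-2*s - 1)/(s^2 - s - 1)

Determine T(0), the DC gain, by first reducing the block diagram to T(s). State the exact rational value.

First reduce the diagram to T(s).

Step 1: apply the feedback formula to W2, W3; result (4 - s^2)/(3*s + 2)
Step 2: reduce the parallel group W4, W5; result (-3*s^2 + 10*s + 8)/(2*s^3 - 3*s^2 - 6*s - 2)
Step 3: reduce the feedback loop with forward (W4+W5) and return W6; result (-3*s^4 + 13*s^3 + s^2 - 18*s - 8)/(2*s^5 - 5*s^4 - 11*s^3 + 24*s^2 + 34*s + 10)
Step 4: reduce the series chain W1, [W2/(1-W2*W3)], [(W4+W5)/(1-(W4+W5)*W6)]; result (-4*s^5 + 20*s^4 + 4*s^3 - 96*s^2 + 48*s + 64)/(2*s^5 - 5*s^4 - 11*s^3 + 24*s^2 + 34*s + 10)
DC gain: substitute s = 0 into T(s) from step 4: T(0) = 64/10 = 32/5.

Answer: 32/5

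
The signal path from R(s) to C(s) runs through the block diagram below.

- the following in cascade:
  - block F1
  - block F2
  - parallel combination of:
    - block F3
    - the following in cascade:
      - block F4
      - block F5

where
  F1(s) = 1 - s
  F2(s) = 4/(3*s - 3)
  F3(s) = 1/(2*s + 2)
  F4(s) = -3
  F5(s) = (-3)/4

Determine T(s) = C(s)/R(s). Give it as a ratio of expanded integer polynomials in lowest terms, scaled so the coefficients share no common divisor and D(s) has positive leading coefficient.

1. reduce the series chain F4, F5 gives 9/4
2. reduce the parallel group F3, (F4*F5) gives (9*s + 11)/(4*s + 4)
3. reduce the series chain F1, F2, (F3+(F4*F5)); the result is T(s) itself (integer coefficients, no common factor, positive leading denominator coefficient)

Hence the answer: (-9*s - 11)/(3*s + 3)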